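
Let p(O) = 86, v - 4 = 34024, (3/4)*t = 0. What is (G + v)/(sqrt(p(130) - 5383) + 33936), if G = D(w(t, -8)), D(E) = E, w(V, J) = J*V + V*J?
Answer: 1154774208/1151657393 - 34028*I*sqrt(5297)/1151657393 ≈ 1.0027 - 0.0021504*I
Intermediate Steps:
t = 0 (t = (4/3)*0 = 0)
v = 34028 (v = 4 + 34024 = 34028)
w(V, J) = 2*J*V (w(V, J) = J*V + J*V = 2*J*V)
G = 0 (G = 2*(-8)*0 = 0)
(G + v)/(sqrt(p(130) - 5383) + 33936) = (0 + 34028)/(sqrt(86 - 5383) + 33936) = 34028/(sqrt(-5297) + 33936) = 34028/(I*sqrt(5297) + 33936) = 34028/(33936 + I*sqrt(5297))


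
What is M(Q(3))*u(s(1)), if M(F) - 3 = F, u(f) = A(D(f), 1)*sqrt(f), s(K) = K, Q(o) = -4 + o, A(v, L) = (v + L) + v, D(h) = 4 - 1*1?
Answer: 14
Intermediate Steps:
D(h) = 3 (D(h) = 4 - 1 = 3)
A(v, L) = L + 2*v (A(v, L) = (L + v) + v = L + 2*v)
u(f) = 7*sqrt(f) (u(f) = (1 + 2*3)*sqrt(f) = (1 + 6)*sqrt(f) = 7*sqrt(f))
M(F) = 3 + F
M(Q(3))*u(s(1)) = (3 + (-4 + 3))*(7*sqrt(1)) = (3 - 1)*(7*1) = 2*7 = 14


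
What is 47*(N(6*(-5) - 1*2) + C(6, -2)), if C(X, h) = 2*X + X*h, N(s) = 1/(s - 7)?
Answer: -47/39 ≈ -1.2051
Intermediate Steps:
N(s) = 1/(-7 + s)
47*(N(6*(-5) - 1*2) + C(6, -2)) = 47*(1/(-7 + (6*(-5) - 1*2)) + 6*(2 - 2)) = 47*(1/(-7 + (-30 - 2)) + 6*0) = 47*(1/(-7 - 32) + 0) = 47*(1/(-39) + 0) = 47*(-1/39 + 0) = 47*(-1/39) = -47/39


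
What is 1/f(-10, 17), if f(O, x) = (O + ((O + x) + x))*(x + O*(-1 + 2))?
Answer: 1/98 ≈ 0.010204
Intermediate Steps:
f(O, x) = (O + x)*(2*O + 2*x) (f(O, x) = (O + (O + 2*x))*(x + O*1) = (2*O + 2*x)*(x + O) = (2*O + 2*x)*(O + x) = (O + x)*(2*O + 2*x))
1/f(-10, 17) = 1/(2*(-10)**2 + 2*17**2 + 4*(-10)*17) = 1/(2*100 + 2*289 - 680) = 1/(200 + 578 - 680) = 1/98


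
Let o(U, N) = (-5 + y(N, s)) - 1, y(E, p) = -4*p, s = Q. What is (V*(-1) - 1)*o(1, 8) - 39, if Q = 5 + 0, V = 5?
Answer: 117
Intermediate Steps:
Q = 5
s = 5
o(U, N) = -26 (o(U, N) = (-5 - 4*5) - 1 = (-5 - 20) - 1 = -25 - 1 = -26)
(V*(-1) - 1)*o(1, 8) - 39 = (5*(-1) - 1)*(-26) - 39 = (-5 - 1)*(-26) - 39 = -6*(-26) - 39 = 156 - 39 = 117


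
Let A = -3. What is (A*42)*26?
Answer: -3276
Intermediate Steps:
(A*42)*26 = -3*42*26 = -126*26 = -3276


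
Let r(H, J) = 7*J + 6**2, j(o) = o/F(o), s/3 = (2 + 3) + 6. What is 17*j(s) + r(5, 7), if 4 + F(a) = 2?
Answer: -391/2 ≈ -195.50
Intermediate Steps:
F(a) = -2 (F(a) = -4 + 2 = -2)
s = 33 (s = 3*((2 + 3) + 6) = 3*(5 + 6) = 3*11 = 33)
j(o) = -o/2 (j(o) = o/(-2) = o*(-1/2) = -o/2)
r(H, J) = 36 + 7*J (r(H, J) = 7*J + 36 = 36 + 7*J)
17*j(s) + r(5, 7) = 17*(-1/2*33) + (36 + 7*7) = 17*(-33/2) + (36 + 49) = -561/2 + 85 = -391/2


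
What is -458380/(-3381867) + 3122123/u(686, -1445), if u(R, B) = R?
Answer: 10558919192321/2319960762 ≈ 4551.3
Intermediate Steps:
-458380/(-3381867) + 3122123/u(686, -1445) = -458380/(-3381867) + 3122123/686 = -458380*(-1/3381867) + 3122123*(1/686) = 458380/3381867 + 3122123/686 = 10558919192321/2319960762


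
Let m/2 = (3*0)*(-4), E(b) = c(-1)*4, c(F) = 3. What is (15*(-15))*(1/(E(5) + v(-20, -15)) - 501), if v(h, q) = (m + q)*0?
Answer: 450825/4 ≈ 1.1271e+5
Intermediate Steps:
E(b) = 12 (E(b) = 3*4 = 12)
m = 0 (m = 2*((3*0)*(-4)) = 2*(0*(-4)) = 2*0 = 0)
v(h, q) = 0 (v(h, q) = (0 + q)*0 = q*0 = 0)
(15*(-15))*(1/(E(5) + v(-20, -15)) - 501) = (15*(-15))*(1/(12 + 0) - 501) = -225*(1/12 - 501) = -225*(-6011/12) = 450825/4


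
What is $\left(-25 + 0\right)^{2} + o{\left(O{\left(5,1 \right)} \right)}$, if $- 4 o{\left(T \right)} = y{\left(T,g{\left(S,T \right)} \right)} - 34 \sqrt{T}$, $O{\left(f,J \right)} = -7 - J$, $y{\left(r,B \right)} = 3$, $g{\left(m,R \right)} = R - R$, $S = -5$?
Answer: $\frac{2497}{4} + 17 i \sqrt{2} \approx 624.25 + 24.042 i$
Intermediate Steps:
$g{\left(m,R \right)} = 0$
$o{\left(T \right)} = - \frac{3}{4} + \frac{17 \sqrt{T}}{2}$ ($o{\left(T \right)} = - \frac{3 - 34 \sqrt{T}}{4} = - \frac{3}{4} + \frac{17 \sqrt{T}}{2}$)
$\left(-25 + 0\right)^{2} + o{\left(O{\left(5,1 \right)} \right)} = \left(-25 + 0\right)^{2} - \left(\frac{3}{4} - \frac{17 \sqrt{-7 - 1}}{2}\right) = \left(-25\right)^{2} - \left(\frac{3}{4} - \frac{17 \sqrt{-7 - 1}}{2}\right) = 625 - \left(\frac{3}{4} - \frac{17 \sqrt{-8}}{2}\right) = 625 - \left(\frac{3}{4} - \frac{17 \cdot 2 i \sqrt{2}}{2}\right) = 625 - \left(\frac{3}{4} - 17 i \sqrt{2}\right) = \frac{2497}{4} + 17 i \sqrt{2}$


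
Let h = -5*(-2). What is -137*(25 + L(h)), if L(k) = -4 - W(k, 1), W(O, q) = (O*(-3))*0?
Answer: -2877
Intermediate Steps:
h = 10
W(O, q) = 0 (W(O, q) = -3*O*0 = 0)
L(k) = -4 (L(k) = -4 - 1*0 = -4 + 0 = -4)
-137*(25 + L(h)) = -137*(25 - 4) = -137*21 = -2877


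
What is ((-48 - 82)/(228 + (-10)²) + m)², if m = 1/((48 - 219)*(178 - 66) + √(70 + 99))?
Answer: 1548031151601/9852040329616 ≈ 0.15713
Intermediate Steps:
m = -1/19139 (m = 1/(-171*112 + √169) = 1/(-19152 + 13) = 1/(-19139) = -1/19139 ≈ -5.2249e-5)
((-48 - 82)/(228 + (-10)²) + m)² = ((-48 - 82)/(228 + (-10)²) - 1/19139)² = (-130/(228 + 100) - 1/19139)² = (-130/328 - 1/19139)² = (-130*1/328 - 1/19139)² = (-65/164 - 1/19139)² = (-1244199/3138796)² = 1548031151601/9852040329616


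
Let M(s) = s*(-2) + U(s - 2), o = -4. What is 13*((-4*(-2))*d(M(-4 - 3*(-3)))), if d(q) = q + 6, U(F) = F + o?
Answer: -520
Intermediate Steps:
U(F) = -4 + F (U(F) = F - 4 = -4 + F)
M(s) = -6 - s (M(s) = s*(-2) + (-4 + (s - 2)) = -2*s + (-4 + (-2 + s)) = -2*s + (-6 + s) = -6 - s)
d(q) = 6 + q
13*((-4*(-2))*d(M(-4 - 3*(-3)))) = 13*((-4*(-2))*(6 + (-6 - (-4 - 3*(-3))))) = 13*(8*(6 + (-6 - (-4 + 9)))) = 13*(8*(6 + (-6 - 1*5))) = 13*(8*(6 + (-6 - 5))) = 13*(8*(6 - 11)) = 13*(8*(-5)) = 13*(-40) = -520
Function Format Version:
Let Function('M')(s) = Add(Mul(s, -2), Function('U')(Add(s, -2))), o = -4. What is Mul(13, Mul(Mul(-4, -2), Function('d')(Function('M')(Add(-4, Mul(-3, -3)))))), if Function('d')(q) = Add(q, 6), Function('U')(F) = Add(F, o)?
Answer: -520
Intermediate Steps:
Function('U')(F) = Add(-4, F) (Function('U')(F) = Add(F, -4) = Add(-4, F))
Function('M')(s) = Add(-6, Mul(-1, s)) (Function('M')(s) = Add(Mul(s, -2), Add(-4, Add(s, -2))) = Add(Mul(-2, s), Add(-4, Add(-2, s))) = Add(Mul(-2, s), Add(-6, s)) = Add(-6, Mul(-1, s)))
Function('d')(q) = Add(6, q)
Mul(13, Mul(Mul(-4, -2), Function('d')(Function('M')(Add(-4, Mul(-3, -3)))))) = Mul(13, Mul(Mul(-4, -2), Add(6, Add(-6, Mul(-1, Add(-4, Mul(-3, -3))))))) = Mul(13, Mul(8, Add(6, Add(-6, Mul(-1, Add(-4, 9)))))) = Mul(13, Mul(8, Add(6, Add(-6, Mul(-1, 5))))) = Mul(13, Mul(8, Add(6, Add(-6, -5)))) = Mul(13, Mul(8, Add(6, -11))) = Mul(13, Mul(8, -5)) = Mul(13, -40) = -520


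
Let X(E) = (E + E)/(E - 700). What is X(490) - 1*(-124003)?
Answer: 371995/3 ≈ 1.2400e+5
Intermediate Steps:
X(E) = 2*E/(-700 + E) (X(E) = (2*E)/(-700 + E) = 2*E/(-700 + E))
X(490) - 1*(-124003) = 2*490/(-700 + 490) - 1*(-124003) = 2*490/(-210) + 124003 = 2*490*(-1/210) + 124003 = -14/3 + 124003 = 371995/3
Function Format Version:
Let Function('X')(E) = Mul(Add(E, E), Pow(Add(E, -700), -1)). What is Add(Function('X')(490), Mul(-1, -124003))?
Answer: Rational(371995, 3) ≈ 1.2400e+5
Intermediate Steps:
Function('X')(E) = Mul(2, E, Pow(Add(-700, E), -1)) (Function('X')(E) = Mul(Mul(2, E), Pow(Add(-700, E), -1)) = Mul(2, E, Pow(Add(-700, E), -1)))
Add(Function('X')(490), Mul(-1, -124003)) = Add(Mul(2, 490, Pow(Add(-700, 490), -1)), Mul(-1, -124003)) = Add(Mul(2, 490, Pow(-210, -1)), 124003) = Add(Mul(2, 490, Rational(-1, 210)), 124003) = Add(Rational(-14, 3), 124003) = Rational(371995, 3)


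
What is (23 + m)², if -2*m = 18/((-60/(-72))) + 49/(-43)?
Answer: 30151081/184900 ≈ 163.07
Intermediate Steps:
m = -4399/430 (m = -(18/((-60/(-72))) + 49/(-43))/2 = -(18/((-60*(-1/72))) + 49*(-1/43))/2 = -(18/(⅚) - 49/43)/2 = -(18*(6/5) - 49/43)/2 = -(108/5 - 49/43)/2 = -½*4399/215 = -4399/430 ≈ -10.230)
(23 + m)² = (23 - 4399/430)² = (5491/430)² = 30151081/184900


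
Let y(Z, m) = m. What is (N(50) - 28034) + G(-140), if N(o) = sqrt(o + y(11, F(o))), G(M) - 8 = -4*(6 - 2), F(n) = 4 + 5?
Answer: -28042 + sqrt(59) ≈ -28034.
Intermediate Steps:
F(n) = 9
G(M) = -8 (G(M) = 8 - 4*(6 - 2) = 8 - 4*4 = 8 - 16 = -8)
N(o) = sqrt(9 + o) (N(o) = sqrt(o + 9) = sqrt(9 + o))
(N(50) - 28034) + G(-140) = (sqrt(9 + 50) - 28034) - 8 = (sqrt(59) - 28034) - 8 = (-28034 + sqrt(59)) - 8 = -28042 + sqrt(59)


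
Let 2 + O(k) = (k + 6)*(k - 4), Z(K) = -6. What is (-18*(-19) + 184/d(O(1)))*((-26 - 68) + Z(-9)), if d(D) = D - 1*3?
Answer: -435400/13 ≈ -33492.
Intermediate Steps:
O(k) = -2 + (-4 + k)*(6 + k) (O(k) = -2 + (k + 6)*(k - 4) = -2 + (6 + k)*(-4 + k) = -2 + (-4 + k)*(6 + k))
d(D) = -3 + D (d(D) = D - 3 = -3 + D)
(-18*(-19) + 184/d(O(1)))*((-26 - 68) + Z(-9)) = (-18*(-19) + 184/(-3 + (-26 + 1**2 + 2*1)))*((-26 - 68) - 6) = (342 + 184/(-3 + (-26 + 1 + 2)))*(-94 - 6) = (342 + 184/(-3 - 23))*(-100) = (342 + 184/(-26))*(-100) = (342 + 184*(-1/26))*(-100) = (342 - 92/13)*(-100) = (4354/13)*(-100) = -435400/13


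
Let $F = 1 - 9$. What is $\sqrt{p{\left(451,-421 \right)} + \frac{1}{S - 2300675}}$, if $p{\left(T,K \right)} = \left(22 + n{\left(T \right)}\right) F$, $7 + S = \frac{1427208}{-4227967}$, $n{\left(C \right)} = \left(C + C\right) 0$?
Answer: $\frac{i \sqrt{1850319194572645212210418482}}{3242403000234} \approx 13.266 i$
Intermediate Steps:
$n{\left(C \right)} = 0$ ($n{\left(C \right)} = 2 C 0 = 0$)
$F = -8$
$S = - \frac{31022977}{4227967}$ ($S = -7 + \frac{1427208}{-4227967} = -7 + 1427208 \left(- \frac{1}{4227967}\right) = -7 - \frac{1427208}{4227967} = - \frac{31022977}{4227967} \approx -7.3376$)
$p{\left(T,K \right)} = -176$ ($p{\left(T,K \right)} = \left(22 + 0\right) \left(-8\right) = 22 \left(-8\right) = -176$)
$\sqrt{p{\left(451,-421 \right)} + \frac{1}{S - 2300675}} = \sqrt{-176 + \frac{1}{- \frac{31022977}{4227967} - 2300675}} = \sqrt{-176 + \frac{1}{- \frac{9727209000702}{4227967}}} = \sqrt{-176 - \frac{4227967}{9727209000702}} = \sqrt{- \frac{1711988788351519}{9727209000702}} = \frac{i \sqrt{1850319194572645212210418482}}{3242403000234}$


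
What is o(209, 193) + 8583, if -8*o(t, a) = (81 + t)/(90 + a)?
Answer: 9715811/1132 ≈ 8582.9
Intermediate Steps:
o(t, a) = -(81 + t)/(8*(90 + a))
o(209, 193) + 8583 = (-81 - 1*209)/(8*(90 + 193)) + 8583 = (⅛)*(-81 - 209)/283 + 8583 = (⅛)*(1/283)*(-290) + 8583 = -145/1132 + 8583 = 9715811/1132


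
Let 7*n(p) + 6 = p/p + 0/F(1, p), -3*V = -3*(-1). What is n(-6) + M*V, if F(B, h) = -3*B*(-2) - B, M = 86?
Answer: -607/7 ≈ -86.714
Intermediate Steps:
V = -1 (V = -(-1)*(-1) = -⅓*3 = -1)
F(B, h) = 5*B (F(B, h) = 6*B - B = 5*B)
n(p) = -5/7 (n(p) = -6/7 + (p/p + 0/((5*1)))/7 = -6/7 + (1 + 0/5)/7 = -6/7 + (1 + 0*(⅕))/7 = -6/7 + (1 + 0)/7 = -6/7 + (⅐)*1 = -6/7 + ⅐ = -5/7)
n(-6) + M*V = -5/7 + 86*(-1) = -5/7 - 86 = -607/7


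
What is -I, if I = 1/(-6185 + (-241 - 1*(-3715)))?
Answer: 1/2711 ≈ 0.00036887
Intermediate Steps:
I = -1/2711 (I = 1/(-6185 + (-241 + 3715)) = 1/(-6185 + 3474) = 1/(-2711) = -1/2711 ≈ -0.00036887)
-I = -1*(-1/2711) = 1/2711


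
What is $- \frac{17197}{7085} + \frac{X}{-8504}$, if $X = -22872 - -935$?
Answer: $\frac{9180357}{60250840} \approx 0.15237$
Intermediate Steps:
$X = -21937$ ($X = -22872 + 935 = -21937$)
$- \frac{17197}{7085} + \frac{X}{-8504} = - \frac{17197}{7085} - \frac{21937}{-8504} = \left(-17197\right) \frac{1}{7085} - - \frac{21937}{8504} = - \frac{17197}{7085} + \frac{21937}{8504} = \frac{9180357}{60250840}$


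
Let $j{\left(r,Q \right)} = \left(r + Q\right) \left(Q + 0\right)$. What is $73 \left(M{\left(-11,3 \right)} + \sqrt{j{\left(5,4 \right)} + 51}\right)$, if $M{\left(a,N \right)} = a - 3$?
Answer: $-1022 + 73 \sqrt{87} \approx -341.1$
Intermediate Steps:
$M{\left(a,N \right)} = -3 + a$ ($M{\left(a,N \right)} = a - 3 = -3 + a$)
$j{\left(r,Q \right)} = Q \left(Q + r\right)$ ($j{\left(r,Q \right)} = \left(Q + r\right) Q = Q \left(Q + r\right)$)
$73 \left(M{\left(-11,3 \right)} + \sqrt{j{\left(5,4 \right)} + 51}\right) = 73 \left(\left(-3 - 11\right) + \sqrt{4 \left(4 + 5\right) + 51}\right) = 73 \left(-14 + \sqrt{4 \cdot 9 + 51}\right) = 73 \left(-14 + \sqrt{36 + 51}\right) = 73 \left(-14 + \sqrt{87}\right) = -1022 + 73 \sqrt{87}$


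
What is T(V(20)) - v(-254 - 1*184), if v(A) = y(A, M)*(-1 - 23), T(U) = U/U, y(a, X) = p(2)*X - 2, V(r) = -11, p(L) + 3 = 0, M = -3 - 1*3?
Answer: 385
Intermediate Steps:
M = -6 (M = -3 - 3 = -6)
p(L) = -3 (p(L) = -3 + 0 = -3)
y(a, X) = -2 - 3*X (y(a, X) = -3*X - 2 = -2 - 3*X)
T(U) = 1
v(A) = -384 (v(A) = (-2 - 3*(-6))*(-1 - 23) = (-2 + 18)*(-24) = 16*(-24) = -384)
T(V(20)) - v(-254 - 1*184) = 1 - 1*(-384) = 1 + 384 = 385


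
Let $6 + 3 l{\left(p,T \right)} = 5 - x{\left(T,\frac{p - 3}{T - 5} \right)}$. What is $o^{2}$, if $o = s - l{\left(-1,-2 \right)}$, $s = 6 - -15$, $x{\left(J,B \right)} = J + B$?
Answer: $\frac{21316}{49} \approx 435.02$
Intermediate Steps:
$x{\left(J,B \right)} = B + J$
$l{\left(p,T \right)} = - \frac{1}{3} - \frac{T}{3} - \frac{-3 + p}{3 \left(-5 + T\right)}$ ($l{\left(p,T \right)} = -2 + \frac{5 - \left(\frac{p - 3}{T - 5} + T\right)}{3} = -2 + \frac{5 - \left(\frac{-3 + p}{-5 + T} + T\right)}{3} = -2 + \frac{5 - \left(T + \frac{-3 + p}{-5 + T}\right)}{3} = -2 + \frac{5 - T - \frac{-3 + p}{-5 + T}}{3} = -2 - \left(- \frac{5}{3} + \frac{T}{3} + \frac{-3 + p}{3 \left(-5 + T\right)}\right) = - \frac{1}{3} - \frac{T}{3} - \frac{-3 + p}{3 \left(-5 + T\right)}$)
$s = 21$ ($s = 6 + 15 = 21$)
$o = \frac{146}{7}$ ($o = 21 - \frac{8 - -2 - -1 - - 2 \left(-5 - 2\right)}{3 \left(-5 - 2\right)} = 21 - \frac{8 + 2 + 1 - \left(-2\right) \left(-7\right)}{3 \left(-7\right)} = 21 - \frac{1}{3} \left(- \frac{1}{7}\right) \left(8 + 2 + 1 - 14\right) = 21 - \frac{1}{3} \left(- \frac{1}{7}\right) \left(-3\right) = 21 - \frac{1}{7} = \frac{146}{7} \approx 20.857$)
$o^{2} = \left(\frac{146}{7}\right)^{2} = \frac{21316}{49}$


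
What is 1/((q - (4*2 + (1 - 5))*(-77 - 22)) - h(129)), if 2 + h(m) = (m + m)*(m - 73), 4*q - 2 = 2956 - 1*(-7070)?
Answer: -1/11543 ≈ -8.6633e-5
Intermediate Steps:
q = 2507 (q = ½ + (2956 - 1*(-7070))/4 = ½ + (2956 + 7070)/4 = ½ + (¼)*10026 = ½ + 5013/2 = 2507)
h(m) = -2 + 2*m*(-73 + m) (h(m) = -2 + (m + m)*(m - 73) = -2 + (2*m)*(-73 + m) = -2 + 2*m*(-73 + m))
1/((q - (4*2 + (1 - 5))*(-77 - 22)) - h(129)) = 1/((2507 - (4*2 + (1 - 5))*(-77 - 22)) - (-2 - 146*129 + 2*129²)) = 1/((2507 - (8 - 4)*(-99)) - (-2 - 18834 + 2*16641)) = 1/((2507 - 4*(-99)) - (-2 - 18834 + 33282)) = 1/((2507 - 1*(-396)) - 1*14446) = 1/((2507 + 396) - 14446) = 1/(2903 - 14446) = 1/(-11543) = -1/11543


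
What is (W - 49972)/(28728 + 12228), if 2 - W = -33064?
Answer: -8453/20478 ≈ -0.41278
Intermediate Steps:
W = 33066 (W = 2 - 1*(-33064) = 2 + 33064 = 33066)
(W - 49972)/(28728 + 12228) = (33066 - 49972)/(28728 + 12228) = -16906/40956 = -16906*1/40956 = -8453/20478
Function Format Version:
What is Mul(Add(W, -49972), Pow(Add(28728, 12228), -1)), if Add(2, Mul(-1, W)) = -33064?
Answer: Rational(-8453, 20478) ≈ -0.41278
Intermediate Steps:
W = 33066 (W = Add(2, Mul(-1, -33064)) = Add(2, 33064) = 33066)
Mul(Add(W, -49972), Pow(Add(28728, 12228), -1)) = Mul(Add(33066, -49972), Pow(Add(28728, 12228), -1)) = Mul(-16906, Pow(40956, -1)) = Mul(-16906, Rational(1, 40956)) = Rational(-8453, 20478)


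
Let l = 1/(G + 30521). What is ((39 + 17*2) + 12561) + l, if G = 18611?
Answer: 620733689/49132 ≈ 12634.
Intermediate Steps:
l = 1/49132 (l = 1/(18611 + 30521) = 1/49132 ≈ 2.0353e-5)
((39 + 17*2) + 12561) + l = ((39 + 17*2) + 12561) + 1/49132 = ((39 + 34) + 12561) + 1/49132 = (73 + 12561) + 1/49132 = 12634 + 1/49132 = 620733689/49132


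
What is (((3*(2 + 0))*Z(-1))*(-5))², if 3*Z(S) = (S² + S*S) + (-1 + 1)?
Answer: 400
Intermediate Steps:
Z(S) = 2*S²/3 (Z(S) = ((S² + S*S) + (-1 + 1))/3 = ((S² + S²) + 0)/3 = (2*S² + 0)/3 = (2*S²)/3 = 2*S²/3)
(((3*(2 + 0))*Z(-1))*(-5))² = (((3*(2 + 0))*((⅔)*(-1)²))*(-5))² = (((3*2)*((⅔)*1))*(-5))² = ((6*(⅔))*(-5))² = (4*(-5))² = (-20)² = 400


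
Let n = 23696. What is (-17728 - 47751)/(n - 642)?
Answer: -65479/23054 ≈ -2.8402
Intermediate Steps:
(-17728 - 47751)/(n - 642) = (-17728 - 47751)/(23696 - 642) = -65479/23054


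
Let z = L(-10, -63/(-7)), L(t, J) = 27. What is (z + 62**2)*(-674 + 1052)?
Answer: 1463238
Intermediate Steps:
z = 27
(z + 62**2)*(-674 + 1052) = (27 + 62**2)*(-674 + 1052) = (27 + 3844)*378 = 3871*378 = 1463238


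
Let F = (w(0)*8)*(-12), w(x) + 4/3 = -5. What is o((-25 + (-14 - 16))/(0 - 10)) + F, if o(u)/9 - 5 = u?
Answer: 1405/2 ≈ 702.50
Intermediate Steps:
w(x) = -19/3 (w(x) = -4/3 - 5 = -19/3)
o(u) = 45 + 9*u
F = 608 (F = -19/3*8*(-12) = -152/3*(-12) = 608)
o((-25 + (-14 - 16))/(0 - 10)) + F = (45 + 9*((-25 + (-14 - 16))/(0 - 10))) + 608 = (45 + 9*((-25 - 30)/(-10))) + 608 = (45 + 9*(-55*(-⅒))) + 608 = (45 + 9*(11/2)) + 608 = (45 + 99/2) + 608 = 189/2 + 608 = 1405/2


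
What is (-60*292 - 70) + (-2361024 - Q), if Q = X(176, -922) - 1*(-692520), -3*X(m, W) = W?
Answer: -9214324/3 ≈ -3.0714e+6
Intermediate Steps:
X(m, W) = -W/3
Q = 2078482/3 (Q = -⅓*(-922) - 1*(-692520) = 922/3 + 692520 = 2078482/3 ≈ 6.9283e+5)
(-60*292 - 70) + (-2361024 - Q) = (-60*292 - 70) + (-2361024 - 1*2078482/3) = (-17520 - 70) + (-2361024 - 2078482/3) = -17590 - 9161554/3 = -9214324/3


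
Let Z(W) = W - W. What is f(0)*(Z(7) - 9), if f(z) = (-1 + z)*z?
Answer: 0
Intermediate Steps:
Z(W) = 0
f(z) = z*(-1 + z)
f(0)*(Z(7) - 9) = (0*(-1 + 0))*(0 - 9) = (0*(-1))*(-9) = 0*(-9) = 0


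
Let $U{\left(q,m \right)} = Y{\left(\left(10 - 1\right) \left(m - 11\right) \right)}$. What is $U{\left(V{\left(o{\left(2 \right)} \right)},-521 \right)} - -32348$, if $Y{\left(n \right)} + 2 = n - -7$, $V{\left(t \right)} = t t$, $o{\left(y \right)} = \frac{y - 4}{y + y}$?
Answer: $27565$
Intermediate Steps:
$o{\left(y \right)} = \frac{-4 + y}{2 y}$
$V{\left(t \right)} = t^{2}$
$Y{\left(n \right)} = 5 + n$ ($Y{\left(n \right)} = -2 + \left(n - -7\right) = -2 + \left(n + 7\right) = -2 + \left(7 + n\right) = 5 + n$)
$U{\left(q,m \right)} = -94 + 9 m$ ($U{\left(q,m \right)} = 5 + \left(10 - 1\right) \left(m - 11\right) = 5 + 9 \left(-11 + m\right) = 5 + \left(-99 + 9 m\right) = -94 + 9 m$)
$U{\left(V{\left(o{\left(2 \right)} \right)},-521 \right)} - -32348 = \left(-94 + 9 \left(-521\right)\right) - -32348 = \left(-94 - 4689\right) + 32348 = -4783 + 32348 = 27565$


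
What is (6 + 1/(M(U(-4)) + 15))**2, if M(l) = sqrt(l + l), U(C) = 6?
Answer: 557287/15123 - 1724*sqrt(3)/15123 ≈ 36.653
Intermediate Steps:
M(l) = sqrt(2)*sqrt(l) (M(l) = sqrt(2*l) = sqrt(2)*sqrt(l))
(6 + 1/(M(U(-4)) + 15))**2 = (6 + 1/(sqrt(2)*sqrt(6) + 15))**2 = (6 + 1/(2*sqrt(3) + 15))**2 = (6 + 1/(15 + 2*sqrt(3)))**2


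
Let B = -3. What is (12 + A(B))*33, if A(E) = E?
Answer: 297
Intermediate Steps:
(12 + A(B))*33 = (12 - 3)*33 = 9*33 = 297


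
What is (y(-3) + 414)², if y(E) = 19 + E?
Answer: 184900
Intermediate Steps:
(y(-3) + 414)² = ((19 - 3) + 414)² = (16 + 414)² = 430² = 184900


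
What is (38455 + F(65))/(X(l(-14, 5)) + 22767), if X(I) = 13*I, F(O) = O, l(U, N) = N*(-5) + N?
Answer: 38520/22507 ≈ 1.7115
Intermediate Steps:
l(U, N) = -4*N (l(U, N) = -5*N + N = -4*N)
(38455 + F(65))/(X(l(-14, 5)) + 22767) = (38455 + 65)/(13*(-4*5) + 22767) = 38520/(13*(-20) + 22767) = 38520/(-260 + 22767) = 38520/22507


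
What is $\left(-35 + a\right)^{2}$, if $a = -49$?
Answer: $7056$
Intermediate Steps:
$\left(-35 + a\right)^{2} = \left(-35 - 49\right)^{2} = \left(-84\right)^{2} = 7056$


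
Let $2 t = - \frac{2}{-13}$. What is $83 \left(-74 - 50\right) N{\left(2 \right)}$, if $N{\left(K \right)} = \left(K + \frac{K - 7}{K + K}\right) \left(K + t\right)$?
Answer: $- \frac{208413}{13} \approx -16032.0$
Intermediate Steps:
$t = \frac{1}{13}$ ($t = \frac{\left(-2\right) \frac{1}{-13}}{2} = \frac{\left(-2\right) \left(- \frac{1}{13}\right)}{2} = \frac{1}{2} \cdot \frac{2}{13} = \frac{1}{13} \approx 0.076923$)
$N{\left(K \right)} = \left(\frac{1}{13} + K\right) \left(K + \frac{-7 + K}{2 K}\right)$ ($N{\left(K \right)} = \left(K + \frac{K - 7}{K + K}\right) \left(K + \frac{1}{13}\right) = \left(K + \frac{-7 + K}{2 K}\right) \left(\frac{1}{13} + K\right) = \left(\frac{1}{13} + K\right) \left(K + \frac{-7 + K}{2 K}\right)$)
$83 \left(-74 - 50\right) N{\left(2 \right)} = 83 \left(-74 - 50\right) \frac{-7 + 2 \left(-90 + 15 \cdot 2 + 26 \cdot 2^{2}\right)}{26 \cdot 2} = 83 \left(-124\right) \frac{1}{26} \cdot \frac{1}{2} \left(-7 + 2 \left(-90 + 30 + 26 \cdot 4\right)\right) = - 10292 \cdot \frac{1}{26} \cdot \frac{1}{2} \left(-7 + 2 \left(-90 + 30 + 104\right)\right) = - 10292 \cdot \frac{1}{26} \cdot \frac{1}{2} \left(-7 + 2 \cdot 44\right) = - 10292 \cdot \frac{1}{26} \cdot \frac{1}{2} \left(-7 + 88\right) = - 10292 \cdot \frac{1}{26} \cdot \frac{1}{2} \cdot 81 = \left(-10292\right) \frac{81}{52} = - \frac{208413}{13}$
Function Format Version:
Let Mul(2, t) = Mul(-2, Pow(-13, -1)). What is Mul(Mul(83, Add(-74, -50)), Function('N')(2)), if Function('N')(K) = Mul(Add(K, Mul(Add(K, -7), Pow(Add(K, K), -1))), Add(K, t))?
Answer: Rational(-208413, 13) ≈ -16032.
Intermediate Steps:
t = Rational(1, 13) (t = Mul(Rational(1, 2), Mul(-2, Pow(-13, -1))) = Mul(Rational(1, 2), Mul(-2, Rational(-1, 13))) = Mul(Rational(1, 2), Rational(2, 13)) = Rational(1, 13) ≈ 0.076923)
Function('N')(K) = Mul(Add(Rational(1, 13), K), Add(K, Mul(Rational(1, 2), Pow(K, -1), Add(-7, K)))) (Function('N')(K) = Mul(Add(K, Mul(Add(K, -7), Pow(Add(K, K), -1))), Add(K, Rational(1, 13))) = Mul(Add(K, Mul(Add(-7, K), Pow(Mul(2, K), -1))), Add(Rational(1, 13), K)) = Mul(Add(K, Mul(Add(-7, K), Mul(Rational(1, 2), Pow(K, -1)))), Add(Rational(1, 13), K)) = Mul(Add(K, Mul(Rational(1, 2), Pow(K, -1), Add(-7, K))), Add(Rational(1, 13), K)) = Mul(Add(Rational(1, 13), K), Add(K, Mul(Rational(1, 2), Pow(K, -1), Add(-7, K)))))
Mul(Mul(83, Add(-74, -50)), Function('N')(2)) = Mul(Mul(83, Add(-74, -50)), Mul(Rational(1, 26), Pow(2, -1), Add(-7, Mul(2, Add(-90, Mul(15, 2), Mul(26, Pow(2, 2))))))) = Mul(Mul(83, -124), Mul(Rational(1, 26), Rational(1, 2), Add(-7, Mul(2, Add(-90, 30, Mul(26, 4)))))) = Mul(-10292, Mul(Rational(1, 26), Rational(1, 2), Add(-7, Mul(2, Add(-90, 30, 104))))) = Mul(-10292, Mul(Rational(1, 26), Rational(1, 2), Add(-7, Mul(2, 44)))) = Mul(-10292, Mul(Rational(1, 26), Rational(1, 2), Add(-7, 88))) = Mul(-10292, Mul(Rational(1, 26), Rational(1, 2), 81)) = Mul(-10292, Rational(81, 52)) = Rational(-208413, 13)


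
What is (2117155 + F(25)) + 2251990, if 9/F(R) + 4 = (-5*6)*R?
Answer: 3294335321/754 ≈ 4.3691e+6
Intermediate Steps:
F(R) = 9/(-4 - 30*R) (F(R) = 9/(-4 + (-5*6)*R) = 9/(-4 - 30*R))
(2117155 + F(25)) + 2251990 = (2117155 - 9/(4 + 30*25)) + 2251990 = (2117155 - 9/(4 + 750)) + 2251990 = (2117155 - 9/754) + 2251990 = 1596334861/754 + 2251990 = 3294335321/754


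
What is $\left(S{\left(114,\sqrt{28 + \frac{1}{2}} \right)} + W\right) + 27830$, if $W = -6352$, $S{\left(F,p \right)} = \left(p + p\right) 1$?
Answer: $21478 + \sqrt{114} \approx 21489.0$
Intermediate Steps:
$S{\left(F,p \right)} = 2 p$ ($S{\left(F,p \right)} = 2 p 1 = 2 p$)
$\left(S{\left(114,\sqrt{28 + \frac{1}{2}} \right)} + W\right) + 27830 = \left(2 \sqrt{28 + \frac{1}{2}} - 6352\right) + 27830 = \left(2 \sqrt{\frac{57}{2}} - 6352\right) + 27830 = \left(2 \frac{\sqrt{114}}{2} - 6352\right) + 27830 = \left(\sqrt{114} - 6352\right) + 27830 = \left(-6352 + \sqrt{114}\right) + 27830 = 21478 + \sqrt{114}$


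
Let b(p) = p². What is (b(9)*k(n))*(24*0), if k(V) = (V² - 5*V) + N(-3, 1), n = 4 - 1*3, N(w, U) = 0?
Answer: 0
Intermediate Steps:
n = 1 (n = 4 - 3 = 1)
k(V) = V² - 5*V (k(V) = (V² - 5*V) + 0 = V² - 5*V)
(b(9)*k(n))*(24*0) = (9²*(1*(-5 + 1)))*(24*0) = (81*(1*(-4)))*0 = (81*(-4))*0 = -324*0 = 0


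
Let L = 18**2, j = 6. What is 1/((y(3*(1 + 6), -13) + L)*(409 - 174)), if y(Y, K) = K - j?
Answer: 1/71675 ≈ 1.3952e-5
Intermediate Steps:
y(Y, K) = -6 + K (y(Y, K) = K - 1*6 = K - 6 = -6 + K)
L = 324
1/((y(3*(1 + 6), -13) + L)*(409 - 174)) = 1/(((-6 - 13) + 324)*(409 - 174)) = 1/((-19 + 324)*235) = 1/(305*235) = 1/71675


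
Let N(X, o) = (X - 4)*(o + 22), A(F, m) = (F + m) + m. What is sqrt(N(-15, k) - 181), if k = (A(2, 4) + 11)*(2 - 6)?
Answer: sqrt(997) ≈ 31.575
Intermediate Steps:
A(F, m) = F + 2*m
k = -84 (k = ((2 + 2*4) + 11)*(2 - 6) = ((2 + 8) + 11)*(-4) = (10 + 11)*(-4) = 21*(-4) = -84)
N(X, o) = (-4 + X)*(22 + o)
sqrt(N(-15, k) - 181) = sqrt((-88 - 4*(-84) + 22*(-15) - 15*(-84)) - 181) = sqrt((-88 + 336 - 330 + 1260) - 181) = sqrt(1178 - 181) = sqrt(997)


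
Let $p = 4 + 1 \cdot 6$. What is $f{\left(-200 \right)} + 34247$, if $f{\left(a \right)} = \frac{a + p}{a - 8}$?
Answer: $\frac{3561783}{104} \approx 34248.0$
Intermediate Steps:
$p = 10$ ($p = 4 + 6 = 10$)
$f{\left(a \right)} = \frac{10 + a}{-8 + a}$ ($f{\left(a \right)} = \frac{a + 10}{a - 8} = \frac{10 + a}{-8 + a}$)
$f{\left(-200 \right)} + 34247 = \frac{10 - 200}{-8 - 200} + 34247 = \frac{1}{-208} \left(-190\right) + 34247 = \left(- \frac{1}{208}\right) \left(-190\right) + 34247 = \frac{95}{104} + 34247 = \frac{3561783}{104}$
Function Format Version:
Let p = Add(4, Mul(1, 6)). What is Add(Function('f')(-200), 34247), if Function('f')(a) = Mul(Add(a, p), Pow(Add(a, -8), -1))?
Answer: Rational(3561783, 104) ≈ 34248.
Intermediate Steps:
p = 10 (p = Add(4, 6) = 10)
Function('f')(a) = Mul(Pow(Add(-8, a), -1), Add(10, a)) (Function('f')(a) = Mul(Add(a, 10), Pow(Add(a, -8), -1)) = Mul(Add(10, a), Pow(Add(-8, a), -1)) = Mul(Pow(Add(-8, a), -1), Add(10, a)))
Add(Function('f')(-200), 34247) = Add(Mul(Pow(Add(-8, -200), -1), Add(10, -200)), 34247) = Add(Mul(Pow(-208, -1), -190), 34247) = Add(Mul(Rational(-1, 208), -190), 34247) = Add(Rational(95, 104), 34247) = Rational(3561783, 104)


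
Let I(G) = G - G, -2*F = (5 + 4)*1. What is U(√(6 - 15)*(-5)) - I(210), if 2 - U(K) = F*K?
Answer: 2 - 135*I/2 ≈ 2.0 - 67.5*I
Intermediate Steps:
F = -9/2 (F = -(5 + 4)/2 = -9/2 ≈ -4.5000)
I(G) = 0
U(K) = 2 + 9*K/2 (U(K) = 2 - (-9)*K/2 = 2 + 9*K/2)
U(√(6 - 15)*(-5)) - I(210) = (2 + 9*(√(6 - 15)*(-5))/2) - 1*0 = (2 + 9*(√(-9)*(-5))/2) + 0 = (2 + 9*((3*I)*(-5))/2) + 0 = (2 + 9*(-15*I)/2) + 0 = (2 - 135*I/2) + 0 = 2 - 135*I/2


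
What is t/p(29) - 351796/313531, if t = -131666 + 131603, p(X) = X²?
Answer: -315612889/263679571 ≈ -1.1970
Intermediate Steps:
t = -63
t/p(29) - 351796/313531 = -63/(29²) - 351796/313531 = -63/841 - 351796*1/313531 = -63*1/841 - 351796/313531 = -63/841 - 351796/313531 = -315612889/263679571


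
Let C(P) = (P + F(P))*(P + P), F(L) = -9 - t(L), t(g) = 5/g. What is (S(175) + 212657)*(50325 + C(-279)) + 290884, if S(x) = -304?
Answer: 44810808591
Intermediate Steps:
F(L) = -9 - 5/L
C(P) = 2*P*(-9 + P - 5/P) (C(P) = (P + (-9 - 5/P))*(P + P) = (-9 + P - 5/P)*(2*P) = 2*P*(-9 + P - 5/P))
(S(175) + 212657)*(50325 + C(-279)) + 290884 = (-304 + 212657)*(50325 + (-10 + 2*(-279)*(-9 - 279))) + 290884 = 212353*(50325 + (-10 + 2*(-279)*(-288))) + 290884 = 212353*(50325 + (-10 + 160704)) + 290884 = 212353*(50325 + 160694) + 290884 = 212353*211019 + 290884 = 44810517707 + 290884 = 44810808591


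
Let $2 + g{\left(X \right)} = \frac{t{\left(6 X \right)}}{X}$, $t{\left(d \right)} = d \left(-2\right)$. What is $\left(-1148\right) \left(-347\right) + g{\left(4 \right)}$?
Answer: $398342$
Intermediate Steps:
$t{\left(d \right)} = - 2 d$
$g{\left(X \right)} = -14$ ($g{\left(X \right)} = -2 + \frac{\left(-2\right) 6 X}{X} = -2 + \frac{\left(-12\right) X}{X} = -2 - 12 = -14$)
$\left(-1148\right) \left(-347\right) + g{\left(4 \right)} = \left(-1148\right) \left(-347\right) - 14 = 398356 - 14 = 398342$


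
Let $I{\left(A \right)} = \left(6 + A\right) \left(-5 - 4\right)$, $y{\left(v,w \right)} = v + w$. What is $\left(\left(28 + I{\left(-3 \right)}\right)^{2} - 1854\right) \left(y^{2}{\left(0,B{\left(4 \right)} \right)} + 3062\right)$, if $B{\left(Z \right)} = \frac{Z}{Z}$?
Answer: $-5675739$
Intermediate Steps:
$B{\left(Z \right)} = 1$
$I{\left(A \right)} = -54 - 9 A$ ($I{\left(A \right)} = \left(6 + A\right) \left(-9\right) = -54 - 9 A$)
$\left(\left(28 + I{\left(-3 \right)}\right)^{2} - 1854\right) \left(y^{2}{\left(0,B{\left(4 \right)} \right)} + 3062\right) = \left(\left(28 - 27\right)^{2} - 1854\right) \left(\left(0 + 1\right)^{2} + 3062\right) = \left(\left(28 + \left(-54 + 27\right)\right)^{2} - 1854\right) \left(1^{2} + 3062\right) = \left(\left(28 - 27\right)^{2} - 1854\right) \left(1 + 3062\right) = \left(1^{2} - 1854\right) 3063 = \left(1 - 1854\right) 3063 = \left(-1853\right) 3063 = -5675739$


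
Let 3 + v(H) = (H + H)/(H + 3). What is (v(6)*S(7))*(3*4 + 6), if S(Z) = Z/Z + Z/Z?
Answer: -60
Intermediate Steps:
S(Z) = 2 (S(Z) = 1 + 1 = 2)
v(H) = -3 + 2*H/(3 + H) (v(H) = -3 + (H + H)/(H + 3) = -3 + (2*H)/(3 + H) = -3 + 2*H/(3 + H))
(v(6)*S(7))*(3*4 + 6) = (((-9 - 1*6)/(3 + 6))*2)*(3*4 + 6) = (((-9 - 6)/9)*2)*(12 + 6) = (((⅑)*(-15))*2)*18 = -5/3*2*18 = -10/3*18 = -60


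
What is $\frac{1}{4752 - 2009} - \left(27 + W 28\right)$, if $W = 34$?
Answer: $- \frac{2685396}{2743} \approx -979.0$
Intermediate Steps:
$\frac{1}{4752 - 2009} - \left(27 + W 28\right) = \frac{1}{4752 - 2009} - \left(27 + 34 \cdot 28\right) = \frac{1}{2743} - \left(27 + 952\right) = \frac{1}{2743} - 979 = - \frac{2685396}{2743}$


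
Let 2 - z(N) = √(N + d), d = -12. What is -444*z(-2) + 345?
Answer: -543 + 444*I*√14 ≈ -543.0 + 1661.3*I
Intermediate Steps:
z(N) = 2 - √(-12 + N) (z(N) = 2 - √(N - 12) = 2 - √(-12 + N))
-444*z(-2) + 345 = -444*(2 - √(-12 - 2)) + 345 = -444*(2 - √(-14)) + 345 = -444*(2 - I*√14) + 345 = (-888 + 444*I*√14) + 345 = -543 + 444*I*√14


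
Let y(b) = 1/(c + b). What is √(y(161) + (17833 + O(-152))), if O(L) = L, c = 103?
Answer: √308073810/132 ≈ 132.97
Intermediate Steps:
y(b) = 1/(103 + b)
√(y(161) + (17833 + O(-152))) = √(1/(103 + 161) + (17833 - 152)) = √(1/264 + 17681) = √(4667785/264) = √308073810/132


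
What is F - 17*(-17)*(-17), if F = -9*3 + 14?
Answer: -4926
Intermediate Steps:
F = -13 (F = -27 + 14 = -13)
F - 17*(-17)*(-17) = -13 - 17*(-17)*(-17) = -13 + 289*(-17) = -13 - 4913 = -4926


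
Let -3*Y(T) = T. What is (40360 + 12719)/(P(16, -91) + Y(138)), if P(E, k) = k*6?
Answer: -53079/592 ≈ -89.661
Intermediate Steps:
Y(T) = -T/3
P(E, k) = 6*k
(40360 + 12719)/(P(16, -91) + Y(138)) = (40360 + 12719)/(6*(-91) - ⅓*138) = 53079/(-546 - 46) = 53079/(-592) = 53079*(-1/592) = -53079/592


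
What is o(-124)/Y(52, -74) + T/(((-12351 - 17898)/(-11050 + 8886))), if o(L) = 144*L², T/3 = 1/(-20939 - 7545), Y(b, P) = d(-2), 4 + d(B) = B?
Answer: -26496308092573/71801043 ≈ -3.6902e+5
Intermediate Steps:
d(B) = -4 + B
Y(b, P) = -6 (Y(b, P) = -4 - 2 = -6)
T = -3/28484 (T = 3/(-20939 - 7545) = 3/(-28484) = 3*(-1/28484) = -3/28484 ≈ -0.00010532)
o(-124)/Y(52, -74) + T/(((-12351 - 17898)/(-11050 + 8886))) = (144*(-124)²)/(-6) - 3*(-11050 + 8886)/(-12351 - 17898)/28484 = (144*15376)*(-⅙) - 3/(28484*((-30249/(-2164)))) = 2214144*(-⅙) - 3/(28484*((-30249*(-1/2164)))) = -369024 - 3/(28484*30249/2164) = -369024 - 3/28484*2164/30249 = -369024 - 541/71801043 = -26496308092573/71801043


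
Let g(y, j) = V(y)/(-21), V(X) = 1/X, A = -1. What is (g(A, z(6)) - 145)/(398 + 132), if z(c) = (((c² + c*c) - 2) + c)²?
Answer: -1522/5565 ≈ -0.27350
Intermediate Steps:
z(c) = (-2 + c + 2*c²)² (z(c) = (((c² + c²) - 2) + c)² = ((2*c² - 2) + c)² = ((-2 + 2*c²) + c)² = (-2 + c + 2*c²)²)
g(y, j) = -1/(21*y) (g(y, j) = 1/(y*(-21)) = -1/21/y = -1/(21*y))
(g(A, z(6)) - 145)/(398 + 132) = (-1/21/(-1) - 145)/(398 + 132) = (-1/21*(-1) - 145)/530 = (1/21 - 145)*(1/530) = -3044/21*1/530 = -1522/5565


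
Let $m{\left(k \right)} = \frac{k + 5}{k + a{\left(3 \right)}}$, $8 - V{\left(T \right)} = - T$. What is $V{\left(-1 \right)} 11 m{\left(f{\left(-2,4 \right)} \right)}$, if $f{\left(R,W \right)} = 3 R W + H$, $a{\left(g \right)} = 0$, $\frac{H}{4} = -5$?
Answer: $\frac{273}{4} \approx 68.25$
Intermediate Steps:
$H = -20$ ($H = 4 \left(-5\right) = -20$)
$V{\left(T \right)} = 8 + T$ ($V{\left(T \right)} = 8 - - T = 8 + T$)
$f{\left(R,W \right)} = -20 + 3 R W$ ($f{\left(R,W \right)} = 3 R W - 20 = -20 + 3 R W$)
$m{\left(k \right)} = \frac{5 + k}{k}$ ($m{\left(k \right)} = \frac{k + 5}{k + 0} = \frac{5 + k}{k}$)
$V{\left(-1 \right)} 11 m{\left(f{\left(-2,4 \right)} \right)} = \left(8 - 1\right) 11 \frac{5 + \left(-20 + 3 \left(-2\right) 4\right)}{-20 + 3 \left(-2\right) 4} = 7 \cdot 11 \frac{5 - 44}{-20 - 24} = 77 \frac{5 - 44}{-44} = 77 \left(\left(- \frac{1}{44}\right) \left(-39\right)\right) = 77 \cdot \frac{39}{44} = \frac{273}{4}$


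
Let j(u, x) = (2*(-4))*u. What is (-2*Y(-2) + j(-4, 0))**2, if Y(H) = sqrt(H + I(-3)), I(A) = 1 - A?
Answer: 1032 - 128*sqrt(2) ≈ 850.98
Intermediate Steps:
j(u, x) = -8*u
Y(H) = sqrt(4 + H) (Y(H) = sqrt(H + (1 - 1*(-3))) = sqrt(H + (1 + 3)) = sqrt(H + 4) = sqrt(4 + H))
(-2*Y(-2) + j(-4, 0))**2 = (-2*sqrt(4 - 2) - 8*(-4))**2 = (-2*sqrt(2) + 32)**2 = (32 - 2*sqrt(2))**2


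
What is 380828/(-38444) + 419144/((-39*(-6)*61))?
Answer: 190672019/9799101 ≈ 19.458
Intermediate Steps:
380828/(-38444) + 419144/((-39*(-6)*61)) = 380828*(-1/38444) + 419144/((234*61)) = -13601/1373 + 419144/14274 = -13601/1373 + 419144*(1/14274) = -13601/1373 + 209572/7137 = 190672019/9799101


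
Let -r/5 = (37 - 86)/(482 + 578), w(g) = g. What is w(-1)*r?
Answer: -49/212 ≈ -0.23113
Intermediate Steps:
r = 49/212 (r = -5*(37 - 86)/(482 + 578) = -(-245)/1060 = -5*(-49/1060) = 49/212 ≈ 0.23113)
w(-1)*r = -1*49/212 = -49/212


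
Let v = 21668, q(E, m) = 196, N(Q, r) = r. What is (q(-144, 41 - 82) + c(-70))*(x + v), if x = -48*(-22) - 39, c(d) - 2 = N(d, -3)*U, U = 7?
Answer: 4015245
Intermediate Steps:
c(d) = -19 (c(d) = 2 - 3*7 = 2 - 21 = -19)
x = 1017 (x = 1056 - 39 = 1017)
(q(-144, 41 - 82) + c(-70))*(x + v) = (196 - 19)*(1017 + 21668) = 177*22685 = 4015245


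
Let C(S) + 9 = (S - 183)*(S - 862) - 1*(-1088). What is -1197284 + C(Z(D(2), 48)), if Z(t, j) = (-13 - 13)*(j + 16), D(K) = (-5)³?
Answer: 3469317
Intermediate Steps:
D(K) = -125
Z(t, j) = -416 - 26*j (Z(t, j) = -26*(16 + j) = -416 - 26*j)
C(S) = 1079 + (-862 + S)*(-183 + S) (C(S) = -9 + ((S - 183)*(S - 862) - 1*(-1088)) = -9 + ((-183 + S)*(-862 + S) + 1088) = -9 + ((-862 + S)*(-183 + S) + 1088) = -9 + (1088 + (-862 + S)*(-183 + S)) = 1079 + (-862 + S)*(-183 + S))
-1197284 + C(Z(D(2), 48)) = -1197284 + (158825 + (-416 - 26*48)² - 1045*(-416 - 26*48)) = -1197284 + (158825 + (-416 - 1248)² - 1045*(-416 - 1248)) = -1197284 + (158825 + (-1664)² - 1045*(-1664)) = -1197284 + (158825 + 2768896 + 1738880) = -1197284 + 4666601 = 3469317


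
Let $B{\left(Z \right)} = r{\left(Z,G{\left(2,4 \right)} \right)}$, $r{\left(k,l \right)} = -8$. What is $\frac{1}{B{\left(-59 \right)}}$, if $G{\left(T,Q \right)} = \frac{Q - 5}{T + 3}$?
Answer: $- \frac{1}{8} \approx -0.125$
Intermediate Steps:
$G{\left(T,Q \right)} = \frac{-5 + Q}{3 + T}$
$B{\left(Z \right)} = -8$
$\frac{1}{B{\left(-59 \right)}} = \frac{1}{-8} = - \frac{1}{8}$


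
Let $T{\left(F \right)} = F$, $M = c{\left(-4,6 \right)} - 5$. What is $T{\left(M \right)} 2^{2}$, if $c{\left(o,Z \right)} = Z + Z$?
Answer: $28$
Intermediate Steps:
$c{\left(o,Z \right)} = 2 Z$
$M = 7$ ($M = 2 \cdot 6 - 5 = 12 - 5 = 7$)
$T{\left(M \right)} 2^{2} = 7 \cdot 2^{2} = 7 \cdot 4 = 28$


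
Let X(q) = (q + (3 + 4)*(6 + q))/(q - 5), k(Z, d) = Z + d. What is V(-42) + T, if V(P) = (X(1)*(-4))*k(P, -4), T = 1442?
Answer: -858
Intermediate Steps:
X(q) = (42 + 8*q)/(-5 + q) (X(q) = (q + 7*(6 + q))/(-5 + q) = (q + (42 + 7*q))/(-5 + q) = (42 + 8*q)/(-5 + q))
V(P) = -200 + 50*P (V(P) = ((2*(21 + 4*1)/(-5 + 1))*(-4))*(P - 4) = ((2*(21 + 4)/(-4))*(-4))*(-4 + P) = ((2*(-¼)*25)*(-4))*(-4 + P) = (-25/2*(-4))*(-4 + P) = 50*(-4 + P) = -200 + 50*P)
V(-42) + T = (-200 + 50*(-42)) + 1442 = (-200 - 2100) + 1442 = -2300 + 1442 = -858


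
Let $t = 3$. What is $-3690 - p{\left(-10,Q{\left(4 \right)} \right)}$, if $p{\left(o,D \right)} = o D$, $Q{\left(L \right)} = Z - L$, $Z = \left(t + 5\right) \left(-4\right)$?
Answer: $-4050$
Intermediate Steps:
$Z = -32$ ($Z = \left(3 + 5\right) \left(-4\right) = 8 \left(-4\right) = -32$)
$Q{\left(L \right)} = -32 - L$
$p{\left(o,D \right)} = D o$
$-3690 - p{\left(-10,Q{\left(4 \right)} \right)} = -3690 - \left(-32 - 4\right) \left(-10\right) = -3690 - \left(-36\right) \left(-10\right) = -3690 - 360 = -4050$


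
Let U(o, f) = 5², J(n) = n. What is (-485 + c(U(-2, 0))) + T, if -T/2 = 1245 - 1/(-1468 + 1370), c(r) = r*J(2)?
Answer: -143326/49 ≈ -2925.0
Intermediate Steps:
U(o, f) = 25
c(r) = 2*r (c(r) = r*2 = 2*r)
T = -122011/49 (T = -2*(1245 - 1/(-1468 + 1370)) = -2*(1245 - 1/(-98)) = -2*(1245 - 1*(-1/98)) = -2*(1245 + 1/98) = -2*122011/98 = -122011/49 ≈ -2490.0)
(-485 + c(U(-2, 0))) + T = (-485 + 2*25) - 122011/49 = (-485 + 50) - 122011/49 = -435 - 122011/49 = -143326/49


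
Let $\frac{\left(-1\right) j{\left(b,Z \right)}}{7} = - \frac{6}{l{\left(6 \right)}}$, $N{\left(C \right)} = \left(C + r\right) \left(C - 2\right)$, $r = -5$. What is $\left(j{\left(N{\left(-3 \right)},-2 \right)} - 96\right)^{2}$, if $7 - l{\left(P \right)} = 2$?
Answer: $\frac{191844}{25} \approx 7673.8$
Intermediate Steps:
$l{\left(P \right)} = 5$ ($l{\left(P \right)} = 7 - 2 = 5$)
$N{\left(C \right)} = \left(-5 + C\right) \left(-2 + C\right)$ ($N{\left(C \right)} = \left(C - 5\right) \left(C - 2\right) = \left(-5 + C\right) \left(-2 + C\right)$)
$j{\left(b,Z \right)} = \frac{42}{5}$ ($j{\left(b,Z \right)} = - 7 \left(- \frac{6}{5}\right) = - 7 \left(\left(-6\right) \frac{1}{5}\right) = \left(-7\right) \left(- \frac{6}{5}\right) = \frac{42}{5}$)
$\left(j{\left(N{\left(-3 \right)},-2 \right)} - 96\right)^{2} = \left(\frac{42}{5} - 96\right)^{2} = \left(- \frac{438}{5}\right)^{2} = \frac{191844}{25}$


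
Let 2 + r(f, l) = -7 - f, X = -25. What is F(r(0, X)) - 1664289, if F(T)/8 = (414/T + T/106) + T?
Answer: -88230673/53 ≈ -1.6647e+6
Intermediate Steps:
r(f, l) = -9 - f (r(f, l) = -2 + (-7 - f) = -9 - f)
F(T) = 3312/T + 428*T/53 (F(T) = 8*((414/T + T/106) + T) = 8*(414/T + 107*T/106) = 3312/T + 428*T/53)
F(r(0, X)) - 1664289 = (3312/(-9 - 1*0) + 428*(-9 - 1*0)/53) - 1664289 = (3312/(-9 + 0) + 428*(-9 + 0)/53) - 1664289 = (3312/(-9) + (428/53)*(-9)) - 1664289 = (3312*(-⅑) - 3852/53) - 1664289 = (-368 - 3852/53) - 1664289 = -23356/53 - 1664289 = -88230673/53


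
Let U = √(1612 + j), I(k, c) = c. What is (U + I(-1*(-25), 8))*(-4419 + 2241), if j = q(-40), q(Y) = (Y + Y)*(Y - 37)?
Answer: -17424 - 4356*√1943 ≈ -2.0943e+5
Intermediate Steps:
q(Y) = 2*Y*(-37 + Y) (q(Y) = (2*Y)*(-37 + Y) = 2*Y*(-37 + Y))
j = 6160 (j = 2*(-40)*(-37 - 40) = 2*(-40)*(-77) = 6160)
U = 2*√1943 (U = √(1612 + 6160) = √7772 = 2*√1943 ≈ 88.159)
(U + I(-1*(-25), 8))*(-4419 + 2241) = (2*√1943 + 8)*(-4419 + 2241) = (8 + 2*√1943)*(-2178) = -17424 - 4356*√1943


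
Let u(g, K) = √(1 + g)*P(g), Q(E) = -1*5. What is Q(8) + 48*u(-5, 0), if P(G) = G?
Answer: -5 - 480*I ≈ -5.0 - 480.0*I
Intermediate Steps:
Q(E) = -5
u(g, K) = g*√(1 + g) (u(g, K) = √(1 + g)*g = g*√(1 + g))
Q(8) + 48*u(-5, 0) = -5 + 48*(-5*√(1 - 5)) = -5 + 48*(-10*I) = -5 - 480*I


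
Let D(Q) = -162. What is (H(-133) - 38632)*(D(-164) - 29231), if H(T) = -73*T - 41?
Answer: 851338852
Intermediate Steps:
H(T) = -41 - 73*T
(H(-133) - 38632)*(D(-164) - 29231) = ((-41 - 73*(-133)) - 38632)*(-162 - 29231) = ((-41 + 9709) - 38632)*(-29393) = (9668 - 38632)*(-29393) = -28964*(-29393) = 851338852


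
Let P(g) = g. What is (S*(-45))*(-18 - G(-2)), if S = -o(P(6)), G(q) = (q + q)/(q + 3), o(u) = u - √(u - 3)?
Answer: -3780 + 630*√3 ≈ -2688.8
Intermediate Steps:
o(u) = u - √(-3 + u)
G(q) = 2*q/(3 + q) (G(q) = (2*q)/(3 + q) = 2*q/(3 + q))
S = -6 + √3 (S = -(6 - √(-3 + 6)) = -(6 - √3) = -6 + √3 ≈ -4.2680)
(S*(-45))*(-18 - G(-2)) = ((-6 + √3)*(-45))*(-18 - 2*(-2)/(3 - 2)) = (270 - 45*√3)*(-18 - 2*(-2)/1) = (270 - 45*√3)*(-18 - 2*(-2)) = (270 - 45*√3)*(-18 - 1*(-4)) = (270 - 45*√3)*(-18 + 4) = (270 - 45*√3)*(-14) = -3780 + 630*√3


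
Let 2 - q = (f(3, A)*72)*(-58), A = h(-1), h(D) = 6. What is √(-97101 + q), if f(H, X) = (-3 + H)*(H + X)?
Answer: I*√97099 ≈ 311.61*I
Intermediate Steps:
A = 6
q = 2 (q = 2 - (3² - 3*3 - 3*6 + 3*6)*72*(-58) = 2 - (9 - 9 - 18 + 18)*72*(-58) = 2 - 0*72*(-58) = 2 - 0*(-58) = 2 - 1*0 = 2 + 0 = 2)
√(-97101 + q) = √(-97101 + 2) = √(-97099) = I*√97099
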